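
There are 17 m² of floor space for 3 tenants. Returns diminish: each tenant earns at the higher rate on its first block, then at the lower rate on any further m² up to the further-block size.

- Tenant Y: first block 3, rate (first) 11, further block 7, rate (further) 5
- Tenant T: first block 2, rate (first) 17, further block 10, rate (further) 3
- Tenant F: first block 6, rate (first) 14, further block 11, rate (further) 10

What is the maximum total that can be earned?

Order all 6 blocks by rate: Tenant T/first 17 > Tenant F/first 14 > Tenant Y/first 11 > Tenant F/second 10 > Tenant Y/second 5 > Tenant T/second 3.
Tenant T first at 17: fill all 2 — 15 left.
Tenant F first at 14: fill all 6 — 9 left.
Fill Tenant Y first block (3 at 11) — 6 left.
Tenant F/second: +6 of 11 at 10; pool empty.
Total = 17×2 + 14×6 + 11×3 + 10×6 = 211.

211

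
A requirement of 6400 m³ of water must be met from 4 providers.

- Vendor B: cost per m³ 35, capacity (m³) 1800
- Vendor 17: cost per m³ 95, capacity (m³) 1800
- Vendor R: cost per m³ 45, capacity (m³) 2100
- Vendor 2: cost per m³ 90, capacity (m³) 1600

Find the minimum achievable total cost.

387000

Use providers in increasing cost order.
Vendor B (35): use full 1800 ; 4600 m³ to go.
Vendor R at 45: take all 2100 m³ ; 2500 still needed.
Take 1600 from Vendor 2 at 90 ; need 900 more.
Vendor 17 at 95: take 900 of its 1800 ; requirement met.
Cost = 1800×35 + 2100×45 + 1600×90 + 900×95 = 387000.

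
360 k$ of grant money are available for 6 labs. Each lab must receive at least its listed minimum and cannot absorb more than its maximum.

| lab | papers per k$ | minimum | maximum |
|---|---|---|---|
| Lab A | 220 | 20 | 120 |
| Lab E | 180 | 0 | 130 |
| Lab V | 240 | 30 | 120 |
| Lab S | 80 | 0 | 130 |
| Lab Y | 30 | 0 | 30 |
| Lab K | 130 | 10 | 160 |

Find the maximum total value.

Meeting every minimum uses 20+0+30+0+0+10 = 60 k$, leaving 300.
Order the labs by papers per k$: Lab V 240 > Lab A 220 > Lab E 180 > Lab K 130 > Lab S 80 > Lab Y 30.
Give Lab V 90 more to hit its cap of 120 → 210 left.
Give Lab A 100 more to hit its cap of 120 → 110 left.
Only 110 left; Lab E takes them to reach 110.
Total = 220×120 + 180×110 + 240×120 + 130×10 = 76300.

76300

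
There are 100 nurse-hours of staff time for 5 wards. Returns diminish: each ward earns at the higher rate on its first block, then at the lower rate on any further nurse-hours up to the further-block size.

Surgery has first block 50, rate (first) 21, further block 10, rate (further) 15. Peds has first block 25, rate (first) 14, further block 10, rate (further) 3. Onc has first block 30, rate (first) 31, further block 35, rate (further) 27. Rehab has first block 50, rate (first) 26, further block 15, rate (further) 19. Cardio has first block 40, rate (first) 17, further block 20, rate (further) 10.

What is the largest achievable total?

Rank every tier by rate: Onc/first 31 > Onc/second 27 > Rehab/first 26 > Surgery/first 21 > Rehab/second 19 > Cardio/first 17 > Surgery/second 15 > Peds/first 14 > Cardio/second 10 > Peds/second 3.
Onc first at 31: fill all 30 → 70 left.
Onc second at 27: fill all 35 → 35 left.
Rehab/first: +35 of 50 at 26; pool empty.
Total = 31×30 + 27×35 + 26×35 = 2785.

2785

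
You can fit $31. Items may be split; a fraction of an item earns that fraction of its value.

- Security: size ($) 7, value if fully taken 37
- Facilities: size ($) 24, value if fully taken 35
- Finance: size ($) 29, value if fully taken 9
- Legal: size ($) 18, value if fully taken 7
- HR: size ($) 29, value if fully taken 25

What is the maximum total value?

Rank by value-to-size ratio: Security 37/7≈5.29, Facilities 35/24≈1.46, HR 25/29≈0.862, Legal 7/18≈0.389, Finance 9/29≈0.31.
All 7 $ of Security fit (value 37) → 24 remain.
All 24 $ of Facilities fit (value 35) → 0 remain.
Total value = 72.

72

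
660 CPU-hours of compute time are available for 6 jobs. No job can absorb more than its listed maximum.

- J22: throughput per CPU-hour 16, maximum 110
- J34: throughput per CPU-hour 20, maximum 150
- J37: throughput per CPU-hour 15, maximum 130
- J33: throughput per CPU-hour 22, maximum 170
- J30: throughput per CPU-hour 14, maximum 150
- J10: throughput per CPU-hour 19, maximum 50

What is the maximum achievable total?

12100

Rank by throughput per CPU-hour: J33 22 > J34 20 > J10 19 > J22 16 > J37 15 > J30 14.
J33: +170 to 170 (cap) → 490 left.
Give J34 150 to hit its cap of 150 → 340 left.
J10: +50 to 50 (cap) → 290 left.
J22 takes 110 to reach its cap of 110 → 180 left.
J37 takes 130 to reach its cap of 130 → 50 left.
J30 has room for 150 but only 50 remain, so it gets 50.
Total = 16×110 + 20×150 + 15×130 + 22×170 + 14×50 + 19×50 = 12100.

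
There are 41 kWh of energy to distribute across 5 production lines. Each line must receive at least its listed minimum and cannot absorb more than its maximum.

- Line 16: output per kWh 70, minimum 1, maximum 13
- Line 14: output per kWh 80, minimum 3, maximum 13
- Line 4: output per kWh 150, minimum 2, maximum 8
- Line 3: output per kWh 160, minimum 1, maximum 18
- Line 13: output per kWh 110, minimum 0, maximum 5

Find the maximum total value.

Meeting every minimum uses 1+3+2+1+0 = 7 kWh, leaving 34.
Order the production lines by output per kWh: Line 3 160 > Line 4 150 > Line 13 110 > Line 14 80 > Line 16 70.
Line 3: +17 to 18 (cap) ; 17 left.
Line 4 takes 6 more to reach its cap of 8 ; 11 left.
Line 13: +5 to 5 (cap) ; 6 left.
Line 14: +6 (room for 10) → 9. Pool exhausted.
Total = 70×1 + 80×9 + 150×8 + 160×18 + 110×5 = 5420.

5420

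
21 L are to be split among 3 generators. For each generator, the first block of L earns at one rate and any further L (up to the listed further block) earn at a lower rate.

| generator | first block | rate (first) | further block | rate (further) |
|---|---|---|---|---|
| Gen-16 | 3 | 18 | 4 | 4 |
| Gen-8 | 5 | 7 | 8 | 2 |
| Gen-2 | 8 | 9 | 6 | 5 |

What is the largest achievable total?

186

Order all 6 blocks by rate: Gen-16/first 18 > Gen-2/first 9 > Gen-8/first 7 > Gen-2/second 5 > Gen-16/second 4 > Gen-8/second 2.
Fill Gen-16 first block (3 at 18) → 18 left.
Gen-2 first at 9: fill all 8 → 10 left.
Gen-8 first at 7: fill all 5 → 5 left.
Gen-2/second: +5 of 6 at 5; pool empty.
Total = 18×3 + 9×8 + 7×5 + 5×5 = 186.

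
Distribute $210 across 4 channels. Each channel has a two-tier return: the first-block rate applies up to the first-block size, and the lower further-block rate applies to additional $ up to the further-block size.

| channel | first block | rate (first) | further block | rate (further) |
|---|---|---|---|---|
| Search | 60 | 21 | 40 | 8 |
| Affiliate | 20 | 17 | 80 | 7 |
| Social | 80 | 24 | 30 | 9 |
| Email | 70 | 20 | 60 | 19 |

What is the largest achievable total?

4580

Order all 8 blocks by rate: Social/tier1 24 > Search/tier1 21 > Email/tier1 20 > Email/tier2 19 > Affiliate/tier1 17 > Social/tier2 9 > Search/tier2 8 > Affiliate/tier2 7.
Fill Social tier1 block (80 at 24) — 130 left.
Fill Search tier1 block (60 at 21) — 70 left.
Fill Email tier1 block (70 at 20) — 0 left.
Total = 24×80 + 21×60 + 20×70 = 4580.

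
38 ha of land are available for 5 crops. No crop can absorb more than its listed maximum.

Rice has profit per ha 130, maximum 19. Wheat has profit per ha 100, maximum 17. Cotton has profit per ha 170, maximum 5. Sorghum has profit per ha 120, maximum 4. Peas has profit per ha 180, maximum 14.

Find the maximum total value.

Highest profit per ha first: Peas 180 > Cotton 170 > Rice 130 > Sorghum 120 > Wheat 100.
Peas: +14 to 14 (cap) → 24 left.
Cotton: +5 to 5 (cap) → 19 left.
Give Rice 19 to hit its cap of 19 → 0 left.
Total = 130×19 + 170×5 + 180×14 = 5840.

5840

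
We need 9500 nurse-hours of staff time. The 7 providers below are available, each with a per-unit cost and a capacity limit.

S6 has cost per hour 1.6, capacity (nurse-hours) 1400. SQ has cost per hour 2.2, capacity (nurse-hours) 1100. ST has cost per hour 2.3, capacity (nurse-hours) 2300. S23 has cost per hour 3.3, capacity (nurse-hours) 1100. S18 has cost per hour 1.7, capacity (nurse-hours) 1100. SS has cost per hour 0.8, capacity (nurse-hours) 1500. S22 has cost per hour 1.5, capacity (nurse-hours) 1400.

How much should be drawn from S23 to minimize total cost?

Cheapest first:
Take 1500 from SS at 0.8 → need 8000 more.
S22 at 1.5: take all 1400 nurse-hours → 6600 still needed.
S6 (1.6): use full 1400 → 5200 nurse-hours to go.
S18 (1.7): use full 1100 → 4100 nurse-hours to go.
SQ at 2.2: take all 1100 nurse-hours → 3000 still needed.
ST at 2.3: take all 2300 nurse-hours → 700 still needed.
S23 at 3.3: take 700 of its 1100 → requirement met.

700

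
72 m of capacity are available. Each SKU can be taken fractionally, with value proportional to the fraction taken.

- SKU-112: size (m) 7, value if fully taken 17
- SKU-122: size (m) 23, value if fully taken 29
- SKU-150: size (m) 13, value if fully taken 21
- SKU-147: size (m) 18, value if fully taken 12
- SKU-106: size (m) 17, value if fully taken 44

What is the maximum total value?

119

Best value per unit of size first: SKU-106 44/17≈2.59, SKU-112 17/7≈2.43, SKU-150 21/13≈1.62, SKU-122 29/23≈1.26, SKU-147 12/18≈0.667.
All 17 m of SKU-106 fit (value 44) → 55 remain.
Take all of SKU-112 (7 m, value 17) → 48 m left.
All 13 m of SKU-150 fit (value 21) → 35 remain.
Take all of SKU-122 (23 m, value 29) → 12 m left.
Fill the last 12 m with part of SKU-147: 12/18 of it earns 8.
Total value = 119.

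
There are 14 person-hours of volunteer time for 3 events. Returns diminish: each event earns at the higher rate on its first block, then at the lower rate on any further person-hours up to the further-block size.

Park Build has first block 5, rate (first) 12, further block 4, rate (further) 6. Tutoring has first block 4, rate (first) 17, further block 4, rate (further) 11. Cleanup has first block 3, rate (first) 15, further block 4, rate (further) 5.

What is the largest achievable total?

Treat each block as its own option and order by rate: Tutoring/tier1 17 > Cleanup/tier1 15 > Park Build/tier1 12 > Tutoring/tier2 11 > Park Build/tier2 6 > Cleanup/tier2 5.
Tutoring/tier1 (17): +4 ; 10 left.
Cleanup/tier1 (15): +3 ; 7 left.
Park Build tier1 at 12: fill all 5 ; 2 left.
Tutoring tier2 at 11: only 2 left, fill 2.
Total = 17×4 + 15×3 + 12×5 + 11×2 = 195.

195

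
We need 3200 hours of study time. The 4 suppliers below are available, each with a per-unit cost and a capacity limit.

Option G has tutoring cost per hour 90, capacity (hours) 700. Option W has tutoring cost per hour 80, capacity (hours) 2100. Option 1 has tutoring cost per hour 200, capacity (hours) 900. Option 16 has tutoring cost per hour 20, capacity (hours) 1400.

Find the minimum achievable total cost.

172000

Cheapest first:
Take 1400 from Option 16 at 20 → need 1800 more.
Take 1800 from Option W at 80 to finish.
Option G, Option 1: unused.
Cost = 1400×20 + 1800×80 = 172000.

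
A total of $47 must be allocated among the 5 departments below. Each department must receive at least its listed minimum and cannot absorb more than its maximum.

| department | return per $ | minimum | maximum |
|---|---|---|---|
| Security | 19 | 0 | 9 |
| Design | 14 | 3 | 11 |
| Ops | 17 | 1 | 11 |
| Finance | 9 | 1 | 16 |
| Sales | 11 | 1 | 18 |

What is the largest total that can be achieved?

Meeting every minimum uses 0+3+1+1+1 = 6 $, leaving 41.
Highest return per $ first: Security 19 > Ops 17 > Design 14 > Sales 11 > Finance 9.
Security takes 9 more to reach its cap of 9 — 32 left.
Ops takes 10 more to reach its cap of 11 — 22 left.
Design takes 8 more to reach its cap of 11 — 14 left.
Sales has room for 17 more but only 14 remain, so it gets 15.
Total = 19×9 + 14×11 + 17×11 + 9×1 + 11×15 = 686.

686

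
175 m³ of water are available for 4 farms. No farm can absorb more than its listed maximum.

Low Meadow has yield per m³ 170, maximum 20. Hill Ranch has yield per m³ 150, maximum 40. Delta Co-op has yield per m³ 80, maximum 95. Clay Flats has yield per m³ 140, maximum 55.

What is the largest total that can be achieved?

21900

Rank by yield per m³: Low Meadow 170 > Hill Ranch 150 > Clay Flats 140 > Delta Co-op 80.
Give Low Meadow 20 to hit its cap of 20 — 155 left.
Give Hill Ranch 40 to hit its cap of 40 — 115 left.
Clay Flats: +55 to 55 (cap) — 60 left.
Delta Co-op has room for 95 but only 60 remain, so it gets 60.
Total = 170×20 + 150×40 + 80×60 + 140×55 = 21900.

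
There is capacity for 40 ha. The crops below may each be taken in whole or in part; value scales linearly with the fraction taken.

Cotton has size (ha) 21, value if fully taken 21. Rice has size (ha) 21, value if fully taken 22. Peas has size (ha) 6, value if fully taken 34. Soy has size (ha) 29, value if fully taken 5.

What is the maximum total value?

Rank by value-to-size ratio: Peas 34/6≈5.67, Rice 22/21≈1.05, Cotton 21/21≈1, Soy 5/29≈0.172.
All 6 ha of Peas fit (value 34) ; 34 remain.
Take all of Rice (21 ha, value 22) ; 13 ha left.
13 ha left: a 13/21 share of Cotton gives 21×13/21 = 13.
Total value = 69.

69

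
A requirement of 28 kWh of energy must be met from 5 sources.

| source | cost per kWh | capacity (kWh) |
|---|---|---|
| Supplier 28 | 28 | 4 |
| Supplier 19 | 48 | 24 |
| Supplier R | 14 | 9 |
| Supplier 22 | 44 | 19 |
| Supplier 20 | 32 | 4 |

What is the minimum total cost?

850

Use sources in increasing cost order.
Take 9 from Supplier R at 14 → need 19 more.
Supplier 28 at 28: take all 4 kWh → 15 still needed.
Supplier 20 (32): use full 4 → 11 kWh to go.
Take 11 from Supplier 22 at 44 to finish.
Supplier 19: unused.
Cost = 9×14 + 4×28 + 4×32 + 11×44 = 850.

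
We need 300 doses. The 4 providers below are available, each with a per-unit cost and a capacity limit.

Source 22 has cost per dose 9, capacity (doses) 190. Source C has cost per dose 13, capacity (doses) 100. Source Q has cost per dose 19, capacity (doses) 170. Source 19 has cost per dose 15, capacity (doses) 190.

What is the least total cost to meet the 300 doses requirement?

3160

Cheapest first:
Source 22 (9): use full 190 ; 110 doses to go.
Source C (13): use full 100 ; 10 doses to go.
Source 19 (15): take the remaining 10 ; done.
Source Q: unused.
Cost = 190×9 + 100×13 + 10×15 = 3160.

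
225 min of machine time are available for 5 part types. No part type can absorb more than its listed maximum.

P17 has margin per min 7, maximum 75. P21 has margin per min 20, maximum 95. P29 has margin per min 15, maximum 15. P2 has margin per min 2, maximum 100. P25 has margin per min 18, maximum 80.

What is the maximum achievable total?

3810

Rank by margin per min: P21 20 > P25 18 > P29 15 > P17 7 > P2 2.
P21: +95 to 95 (cap) ; 130 left.
Give P25 80 to hit its cap of 80 ; 50 left.
Give P29 15 to hit its cap of 15 ; 35 left.
P17 has room for 75 but only 35 remain, so it gets 35.
Total = 7×35 + 20×95 + 15×15 + 18×80 = 3810.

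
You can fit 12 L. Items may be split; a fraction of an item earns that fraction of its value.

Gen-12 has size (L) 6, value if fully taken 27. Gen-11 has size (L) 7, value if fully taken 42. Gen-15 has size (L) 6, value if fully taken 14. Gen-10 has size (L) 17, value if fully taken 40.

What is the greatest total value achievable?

Rank by value-to-size ratio: Gen-11 42/7≈6, Gen-12 27/6≈4.5, Gen-10 40/17≈2.35, Gen-15 14/6≈2.33.
Gen-11: take in full, 7 L for value 42 ; 5 left.
5 L left: a 5/6 share of Gen-12 gives 27×5/6 = 22.5.
Total value = 64.5.

64.5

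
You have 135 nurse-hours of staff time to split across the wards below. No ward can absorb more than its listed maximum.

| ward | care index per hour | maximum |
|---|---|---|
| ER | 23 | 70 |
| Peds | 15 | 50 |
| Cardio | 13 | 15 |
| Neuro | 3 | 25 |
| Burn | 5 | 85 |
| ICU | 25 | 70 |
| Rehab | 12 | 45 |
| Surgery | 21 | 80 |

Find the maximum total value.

3245

Order the wards by care index per hour: ICU 25 > ER 23 > Surgery 21 > Peds 15 > Cardio 13 > Rehab 12 > Burn 5 > Neuro 3.
ICU: +70 to 70 (cap) ; 65 left.
Only 65 left; ER takes them to reach 65.
Total = 23×65 + 25×70 = 3245.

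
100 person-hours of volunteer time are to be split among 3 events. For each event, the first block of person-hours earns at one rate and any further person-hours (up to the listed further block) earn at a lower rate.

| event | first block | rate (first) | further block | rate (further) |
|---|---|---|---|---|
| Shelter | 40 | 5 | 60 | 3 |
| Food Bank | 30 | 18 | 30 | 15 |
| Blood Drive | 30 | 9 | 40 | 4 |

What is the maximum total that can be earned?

1310

Treat each block as its own option and order by rate: Food Bank/tier1 18 > Food Bank/tier2 15 > Blood Drive/tier1 9 > Shelter/tier1 5 > Blood Drive/tier2 4 > Shelter/tier2 3.
Fill Food Bank tier1 block (30 at 18) → 70 left.
Fill Food Bank tier2 block (30 at 15) → 40 left.
Blood Drive tier1 at 9: fill all 30 → 10 left.
Shelter tier1 at 5: only 10 left, fill 10.
Total = 18×30 + 15×30 + 9×30 + 5×10 = 1310.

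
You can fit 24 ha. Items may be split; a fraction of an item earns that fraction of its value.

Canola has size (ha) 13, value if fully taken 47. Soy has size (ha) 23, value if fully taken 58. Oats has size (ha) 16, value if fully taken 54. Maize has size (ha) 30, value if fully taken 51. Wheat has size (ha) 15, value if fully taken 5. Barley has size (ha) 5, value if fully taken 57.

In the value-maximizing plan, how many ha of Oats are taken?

Rank by value-to-size ratio: Barley 57/5≈11.4, Canola 47/13≈3.62, Oats 54/16≈3.38, Soy 58/23≈2.52, Maize 51/30≈1.7, Wheat 5/15≈0.333.
All 5 ha of Barley fit (value 57) ; 19 remain.
All 13 ha of Canola fit (value 47) ; 6 remain.
Only 6 ha remain; take 6/16 of Oats for value 54×6/16 = 20.25.

6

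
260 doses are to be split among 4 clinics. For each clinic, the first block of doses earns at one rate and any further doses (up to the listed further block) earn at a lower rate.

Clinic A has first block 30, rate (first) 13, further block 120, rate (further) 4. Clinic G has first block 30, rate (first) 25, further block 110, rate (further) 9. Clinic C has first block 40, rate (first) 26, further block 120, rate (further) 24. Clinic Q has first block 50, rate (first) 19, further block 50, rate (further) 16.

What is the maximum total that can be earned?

5940

Order all 8 blocks by rate: Clinic C/tier1 26 > Clinic G/tier1 25 > Clinic C/tier2 24 > Clinic Q/tier1 19 > Clinic Q/tier2 16 > Clinic A/tier1 13 > Clinic G/tier2 9 > Clinic A/tier2 4.
Clinic C tier1 at 26: fill all 40 ; 220 left.
Fill Clinic G tier1 block (30 at 25) ; 190 left.
Clinic C/tier2 (24): +120 ; 70 left.
Fill Clinic Q tier1 block (50 at 19) ; 20 left.
Clinic Q/tier2: +20 of 50 at 16; pool empty.
Total = 26×40 + 25×30 + 24×120 + 19×50 + 16×20 = 5940.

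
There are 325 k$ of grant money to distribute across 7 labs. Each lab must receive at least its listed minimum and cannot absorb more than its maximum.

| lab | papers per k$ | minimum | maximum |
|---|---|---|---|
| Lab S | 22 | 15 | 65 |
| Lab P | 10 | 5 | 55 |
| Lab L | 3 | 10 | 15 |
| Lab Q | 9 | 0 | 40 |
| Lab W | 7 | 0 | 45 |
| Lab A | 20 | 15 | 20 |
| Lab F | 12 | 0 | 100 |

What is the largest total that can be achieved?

4215

Meeting every minimum uses 15+5+10+0+0+15+0 = 45 k$, leaving 280.
Rank by papers per k$: Lab S 22 > Lab A 20 > Lab F 12 > Lab P 10 > Lab Q 9 > Lab W 7 > Lab L 3.
Give Lab S 50 more to hit its cap of 65 — 230 left.
Give Lab A 5 more to hit its cap of 20 — 225 left.
Lab F takes 100 more to reach its cap of 100 — 125 left.
Lab P takes 50 more to reach its cap of 55 — 75 left.
Lab Q: +40 to 40 (cap) — 35 left.
Lab W: +35 (room for 45) → 35. Pool exhausted.
Total = 22×65 + 10×55 + 3×10 + 9×40 + 7×35 + 20×20 + 12×100 = 4215.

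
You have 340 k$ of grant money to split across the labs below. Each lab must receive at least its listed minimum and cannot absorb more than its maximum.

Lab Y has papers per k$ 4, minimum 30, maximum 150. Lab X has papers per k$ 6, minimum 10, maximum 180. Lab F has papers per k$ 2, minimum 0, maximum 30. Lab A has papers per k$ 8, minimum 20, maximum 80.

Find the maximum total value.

2040

Meeting every minimum uses 30+10+0+20 = 60 k$, leaving 280.
Highest papers per k$ first: Lab A 8 > Lab X 6 > Lab Y 4 > Lab F 2.
Give Lab A 60 more to hit its cap of 80 ; 220 left.
Give Lab X 170 more to hit its cap of 180 ; 50 left.
Lab Y has room for 120 more but only 50 remain, so it gets 80.
Total = 4×80 + 6×180 + 8×80 = 2040.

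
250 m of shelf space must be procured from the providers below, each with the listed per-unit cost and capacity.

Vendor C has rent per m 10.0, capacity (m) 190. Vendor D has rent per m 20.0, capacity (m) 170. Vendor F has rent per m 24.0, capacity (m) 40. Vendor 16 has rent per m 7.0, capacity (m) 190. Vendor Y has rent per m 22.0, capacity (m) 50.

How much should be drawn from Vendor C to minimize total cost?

60

Cheapest first:
Vendor 16 (7.0): use full 190 ; 60 m to go.
Take 60 from Vendor C at 10.0 to finish.
Vendor D, Vendor Y, Vendor F: unused.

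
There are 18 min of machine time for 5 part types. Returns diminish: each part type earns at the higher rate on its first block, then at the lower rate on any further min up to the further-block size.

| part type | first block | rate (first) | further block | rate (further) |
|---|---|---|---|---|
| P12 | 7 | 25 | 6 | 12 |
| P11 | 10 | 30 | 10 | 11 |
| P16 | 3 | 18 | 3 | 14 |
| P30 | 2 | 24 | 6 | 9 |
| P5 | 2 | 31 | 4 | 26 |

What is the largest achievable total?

516

Treat each block as its own option and order by rate: P5/first 31 > P11/first 30 > P5/second 26 > P12/first 25 > P30/first 24 > P16/first 18 > P16/second 14 > P12/second 12 > P11/second 11 > P30/second 9.
Fill P5 first block (2 at 31) — 16 left.
P11/first (30): +10 — 6 left.
P5 second at 26: fill all 4 — 2 left.
P12 first at 25: only 2 left, fill 2.
Total = 31×2 + 30×10 + 26×4 + 25×2 = 516.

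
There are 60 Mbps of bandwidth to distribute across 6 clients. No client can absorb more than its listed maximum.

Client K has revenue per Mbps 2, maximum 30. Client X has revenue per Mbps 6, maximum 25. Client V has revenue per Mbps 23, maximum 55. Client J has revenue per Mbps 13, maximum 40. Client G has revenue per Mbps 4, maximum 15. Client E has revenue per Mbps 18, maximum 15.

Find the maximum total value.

1355

Highest revenue per Mbps first: Client V 23 > Client E 18 > Client J 13 > Client X 6 > Client G 4 > Client K 2.
Client V takes 55 to reach its cap of 55 ; 5 left.
Client E: +5 (room for 15) → 5. Pool exhausted.
Total = 23×55 + 18×5 = 1355.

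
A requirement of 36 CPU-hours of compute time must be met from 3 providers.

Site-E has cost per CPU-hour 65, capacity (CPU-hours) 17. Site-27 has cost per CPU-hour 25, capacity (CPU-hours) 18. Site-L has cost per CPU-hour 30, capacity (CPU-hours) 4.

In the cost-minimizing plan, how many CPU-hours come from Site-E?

Cheapest first:
Site-27 at 25: take all 18 CPU-hours — 18 still needed.
Site-L (30): use full 4 — 14 CPU-hours to go.
Take 14 from Site-E at 65 to finish.

14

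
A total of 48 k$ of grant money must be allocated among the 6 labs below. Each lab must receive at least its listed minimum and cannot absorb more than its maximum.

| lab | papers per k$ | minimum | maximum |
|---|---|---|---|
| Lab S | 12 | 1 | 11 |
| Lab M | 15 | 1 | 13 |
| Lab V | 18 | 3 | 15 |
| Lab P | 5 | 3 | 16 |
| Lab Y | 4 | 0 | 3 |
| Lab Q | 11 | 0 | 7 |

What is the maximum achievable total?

678

Meeting every minimum uses 1+1+3+3+0+0 = 8 k$, leaving 40.
Rank by papers per k$: Lab V 18 > Lab M 15 > Lab S 12 > Lab Q 11 > Lab P 5 > Lab Y 4.
Lab V: +12 to 15 (cap) → 28 left.
Lab M takes 12 more to reach its cap of 13 → 16 left.
Give Lab S 10 more to hit its cap of 11 → 6 left.
Lab Q: +6 (room for 7) → 6. Pool exhausted.
Total = 12×11 + 15×13 + 18×15 + 5×3 + 11×6 = 678.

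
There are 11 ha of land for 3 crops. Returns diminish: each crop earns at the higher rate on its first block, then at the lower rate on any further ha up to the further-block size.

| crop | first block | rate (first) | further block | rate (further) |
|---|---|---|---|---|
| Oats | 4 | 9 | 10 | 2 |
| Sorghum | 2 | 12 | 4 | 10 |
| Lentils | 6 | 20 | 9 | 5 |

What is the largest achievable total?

Rank every tier by rate: Lentils/T1 20 > Sorghum/T1 12 > Sorghum/T2 10 > Oats/T1 9 > Lentils/T2 5 > Oats/T2 2.
Lentils/T1 (20): +6 — 5 left.
Sorghum T1 at 12: fill all 2 — 3 left.
Sorghum/T2: +3 of 4 at 10; pool empty.
Total = 20×6 + 12×2 + 10×3 = 174.

174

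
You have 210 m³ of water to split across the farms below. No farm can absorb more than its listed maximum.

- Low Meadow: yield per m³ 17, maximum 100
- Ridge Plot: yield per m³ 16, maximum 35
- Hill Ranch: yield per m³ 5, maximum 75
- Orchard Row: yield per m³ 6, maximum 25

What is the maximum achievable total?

Rank by yield per m³: Low Meadow 17 > Ridge Plot 16 > Orchard Row 6 > Hill Ranch 5.
Low Meadow takes 100 to reach its cap of 100 — 110 left.
Ridge Plot takes 35 to reach its cap of 35 — 75 left.
Orchard Row: +25 to 25 (cap) — 50 left.
Hill Ranch: +50 (room for 75) → 50. Pool exhausted.
Total = 17×100 + 16×35 + 5×50 + 6×25 = 2660.

2660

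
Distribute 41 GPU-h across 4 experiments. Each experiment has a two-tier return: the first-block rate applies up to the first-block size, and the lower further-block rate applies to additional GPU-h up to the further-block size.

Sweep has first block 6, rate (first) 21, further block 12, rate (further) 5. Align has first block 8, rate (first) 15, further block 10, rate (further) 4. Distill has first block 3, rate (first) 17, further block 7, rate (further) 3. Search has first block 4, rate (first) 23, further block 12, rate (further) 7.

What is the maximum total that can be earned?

513

Treat each block as its own option and order by rate: Search/first 23 > Sweep/first 21 > Distill/first 17 > Align/first 15 > Search/second 7 > Sweep/second 5 > Align/second 4 > Distill/second 3.
Fill Search first block (4 at 23) — 37 left.
Sweep first at 21: fill all 6 — 31 left.
Fill Distill first block (3 at 17) — 28 left.
Fill Align first block (8 at 15) — 20 left.
Search second at 7: fill all 12 — 8 left.
Sweep/second: +8 of 12 at 5; pool empty.
Total = 23×4 + 21×6 + 17×3 + 15×8 + 7×12 + 5×8 = 513.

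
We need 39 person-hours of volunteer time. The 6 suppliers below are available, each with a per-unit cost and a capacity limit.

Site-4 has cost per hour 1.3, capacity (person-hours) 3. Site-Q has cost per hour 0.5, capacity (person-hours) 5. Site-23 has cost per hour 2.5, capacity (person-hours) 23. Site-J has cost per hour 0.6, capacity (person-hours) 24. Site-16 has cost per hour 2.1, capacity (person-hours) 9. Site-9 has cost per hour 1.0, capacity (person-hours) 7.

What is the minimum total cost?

27.8

Cheapest first:
Site-Q (0.5): use full 5 → 34 person-hours to go.
Take 24 from Site-J at 0.6 → need 10 more.
Site-9 at 1.0: take all 7 person-hours → 3 still needed.
Take 3 from Site-4 at 1.3 → need 0 more.
Site-16, Site-23: unused.
Cost = 5×0.5 + 24×0.6 + 7×1.0 + 3×1.3 = 27.8.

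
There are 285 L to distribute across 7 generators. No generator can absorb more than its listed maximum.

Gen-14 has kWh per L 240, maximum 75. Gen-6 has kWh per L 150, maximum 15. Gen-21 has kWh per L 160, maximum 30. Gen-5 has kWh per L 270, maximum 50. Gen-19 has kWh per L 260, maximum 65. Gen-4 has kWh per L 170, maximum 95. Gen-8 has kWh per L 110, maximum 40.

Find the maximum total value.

Order the generators by kWh per L: Gen-5 270 > Gen-19 260 > Gen-14 240 > Gen-4 170 > Gen-21 160 > Gen-6 150 > Gen-8 110.
Gen-5: +50 to 50 (cap) → 235 left.
Gen-19 takes 65 to reach its cap of 65 → 170 left.
Gen-14 takes 75 to reach its cap of 75 → 95 left.
Give Gen-4 95 to hit its cap of 95 → 0 left.
Total = 240×75 + 270×50 + 260×65 + 170×95 = 64550.

64550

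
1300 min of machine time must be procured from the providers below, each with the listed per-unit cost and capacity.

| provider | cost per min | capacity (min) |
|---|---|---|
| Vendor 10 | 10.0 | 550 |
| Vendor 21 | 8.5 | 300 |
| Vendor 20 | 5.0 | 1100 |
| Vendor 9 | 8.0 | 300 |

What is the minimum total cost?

7100

Cheapest first:
Vendor 20 at 5.0: take all 1100 min — 200 still needed.
Vendor 9 at 8.0: take 200 of its 300 — requirement met.
Vendor 21, Vendor 10: unused.
Cost = 1100×5.0 + 200×8.0 = 7100.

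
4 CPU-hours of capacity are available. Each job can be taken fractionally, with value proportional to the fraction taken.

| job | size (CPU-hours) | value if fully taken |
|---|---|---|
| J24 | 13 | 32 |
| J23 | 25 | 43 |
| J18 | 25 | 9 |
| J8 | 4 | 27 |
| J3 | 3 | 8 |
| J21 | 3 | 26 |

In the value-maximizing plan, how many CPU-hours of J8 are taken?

1

Best value per unit of size first: J21 26/3≈8.67, J8 27/4≈6.75, J3 8/3≈2.67, J24 32/13≈2.46, J23 43/25≈1.72, J18 9/25≈0.36.
All 3 CPU-hours of J21 fit (value 26) → 1 remain.
Only 1 CPU-hours remain; take 1/4 of J8 for value 27×1/4 = 6.75.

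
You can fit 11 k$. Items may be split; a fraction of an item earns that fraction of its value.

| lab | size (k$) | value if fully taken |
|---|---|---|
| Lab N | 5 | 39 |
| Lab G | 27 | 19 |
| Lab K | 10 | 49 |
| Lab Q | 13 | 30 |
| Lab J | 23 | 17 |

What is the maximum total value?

Rank by value-to-size ratio: Lab N 39/5≈7.8, Lab K 49/10≈4.9, Lab Q 30/13≈2.31, Lab J 17/23≈0.739, Lab G 19/27≈0.704.
All 5 k$ of Lab N fit (value 39) — 6 remain.
Fill the last 6 k$ with part of Lab K: 6/10 of it earns 29.4.
Total value = 68.4.

68.4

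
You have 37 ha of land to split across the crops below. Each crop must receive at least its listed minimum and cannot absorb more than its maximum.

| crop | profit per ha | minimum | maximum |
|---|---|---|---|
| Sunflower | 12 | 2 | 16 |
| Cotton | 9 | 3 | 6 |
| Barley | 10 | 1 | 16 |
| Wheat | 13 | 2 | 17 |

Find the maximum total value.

Meeting every minimum uses 2+3+1+2 = 8 ha, leaving 29.
Highest profit per ha first: Wheat 13 > Sunflower 12 > Barley 10 > Cotton 9.
Wheat takes 15 more to reach its cap of 17 → 14 left.
Sunflower: +14 to 16 (cap) → 0 left.
Total = 12×16 + 9×3 + 10×1 + 13×17 = 450.

450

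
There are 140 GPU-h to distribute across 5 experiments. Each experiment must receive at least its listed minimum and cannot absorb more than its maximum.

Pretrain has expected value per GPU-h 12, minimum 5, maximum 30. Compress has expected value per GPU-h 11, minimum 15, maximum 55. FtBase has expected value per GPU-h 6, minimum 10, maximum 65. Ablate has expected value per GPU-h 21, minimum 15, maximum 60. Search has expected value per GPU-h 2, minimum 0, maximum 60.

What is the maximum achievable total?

2120

Meeting every minimum uses 5+15+10+15+0 = 45 GPU-h, leaving 95.
Highest expected value per GPU-h first: Ablate 21 > Pretrain 12 > Compress 11 > FtBase 6 > Search 2.
Ablate: +45 to 60 (cap) — 50 left.
Give Pretrain 25 more to hit its cap of 30 — 25 left.
Compress: +25 (room for 40) → 40. Pool exhausted.
Total = 12×30 + 11×40 + 6×10 + 21×60 = 2120.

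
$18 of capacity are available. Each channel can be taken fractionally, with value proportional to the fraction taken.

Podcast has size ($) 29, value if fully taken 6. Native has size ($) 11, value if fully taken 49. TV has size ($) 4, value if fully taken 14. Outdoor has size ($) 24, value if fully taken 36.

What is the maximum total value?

Best value per unit of size first: Native 49/11≈4.45, TV 14/4≈3.5, Outdoor 36/24≈1.5, Podcast 6/29≈0.207.
Native: take in full, 11 $ for value 49 — 7 left.
TV: take in full, 4 $ for value 14 — 3 left.
Fill the last 3 $ with part of Outdoor: 3/24 of it earns 4.5.
Total value = 67.5.

67.5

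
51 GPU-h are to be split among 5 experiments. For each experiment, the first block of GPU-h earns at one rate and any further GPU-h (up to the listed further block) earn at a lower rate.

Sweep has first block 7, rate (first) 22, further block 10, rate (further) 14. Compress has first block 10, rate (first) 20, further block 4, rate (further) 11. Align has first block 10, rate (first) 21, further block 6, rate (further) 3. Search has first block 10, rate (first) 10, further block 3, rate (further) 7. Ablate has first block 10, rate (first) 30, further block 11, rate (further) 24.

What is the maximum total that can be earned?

1170

Treat each block as its own option and order by rate: Ablate/tier1 30 > Ablate/tier2 24 > Sweep/tier1 22 > Align/tier1 21 > Compress/tier1 20 > Sweep/tier2 14 > Compress/tier2 11 > Search/tier1 10 > Search/tier2 7 > Align/tier2 3.
Ablate tier1 at 30: fill all 10 → 41 left.
Ablate tier2 at 24: fill all 11 → 30 left.
Fill Sweep tier1 block (7 at 22) → 23 left.
Align tier1 at 21: fill all 10 → 13 left.
Compress/tier1 (20): +10 → 3 left.
3 remain; put them into Sweep tier2 at 14.
Total = 30×10 + 24×11 + 22×7 + 21×10 + 20×10 + 14×3 = 1170.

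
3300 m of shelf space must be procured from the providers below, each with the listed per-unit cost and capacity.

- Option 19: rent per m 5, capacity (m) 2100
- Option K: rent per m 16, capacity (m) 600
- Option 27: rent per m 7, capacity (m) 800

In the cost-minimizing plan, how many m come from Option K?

400

Fill from the cheapest provider first.
Take 2100 from Option 19 at 5 — need 1200 more.
Option 27 at 7: take all 800 m — 400 still needed.
Take 400 from Option K at 16 to finish.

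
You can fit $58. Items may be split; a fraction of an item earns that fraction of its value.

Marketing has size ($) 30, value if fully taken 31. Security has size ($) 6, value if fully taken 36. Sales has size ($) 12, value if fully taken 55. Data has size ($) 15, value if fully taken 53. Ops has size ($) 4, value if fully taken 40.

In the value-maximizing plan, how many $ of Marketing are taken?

Rank by value-to-size ratio: Ops 40/4≈10, Security 36/6≈6, Sales 55/12≈4.58, Data 53/15≈3.53, Marketing 31/30≈1.03.
Take all of Ops (4 $, value 40) — 54 $ left.
All 6 $ of Security fit (value 36) — 48 remain.
All 12 $ of Sales fit (value 55) — 36 remain.
Take all of Data (15 $, value 53) — 21 $ left.
Only 21 $ remain; take 21/30 of Marketing for value 31×21/30 = 21.7.

21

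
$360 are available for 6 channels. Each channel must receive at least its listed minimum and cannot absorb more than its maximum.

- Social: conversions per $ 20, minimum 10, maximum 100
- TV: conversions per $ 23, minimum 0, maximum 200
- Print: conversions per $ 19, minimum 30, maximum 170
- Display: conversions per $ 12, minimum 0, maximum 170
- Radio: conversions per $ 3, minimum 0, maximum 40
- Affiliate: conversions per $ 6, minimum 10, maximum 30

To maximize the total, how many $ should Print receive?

50

Meeting every minimum uses 10+0+30+0+0+10 = 50 $, leaving 310.
Order the channels by conversions per $: TV 23 > Social 20 > Print 19 > Display 12 > Affiliate 6 > Radio 3.
TV: +200 to 200 (cap) ; 110 left.
Social takes 90 more to reach its cap of 100 ; 20 left.
Print has room for 140 more but only 20 remain, so it gets 50.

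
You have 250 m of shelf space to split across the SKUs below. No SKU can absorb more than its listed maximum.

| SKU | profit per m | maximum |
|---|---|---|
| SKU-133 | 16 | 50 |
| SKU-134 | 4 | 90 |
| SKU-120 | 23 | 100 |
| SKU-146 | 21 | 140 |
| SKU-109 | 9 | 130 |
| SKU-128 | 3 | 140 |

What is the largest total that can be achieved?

Highest profit per m first: SKU-120 23 > SKU-146 21 > SKU-133 16 > SKU-109 9 > SKU-134 4 > SKU-128 3.
SKU-120 takes 100 to reach its cap of 100 ; 150 left.
SKU-146 takes 140 to reach its cap of 140 ; 10 left.
SKU-133 has room for 50 but only 10 remain, so it gets 10.
Total = 16×10 + 23×100 + 21×140 = 5400.

5400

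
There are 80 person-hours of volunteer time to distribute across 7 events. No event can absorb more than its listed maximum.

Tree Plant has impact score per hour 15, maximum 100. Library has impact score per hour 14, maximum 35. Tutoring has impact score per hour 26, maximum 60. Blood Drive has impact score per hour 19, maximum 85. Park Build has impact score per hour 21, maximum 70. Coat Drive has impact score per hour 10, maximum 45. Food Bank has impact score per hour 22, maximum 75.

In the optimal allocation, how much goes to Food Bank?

20

Rank by impact score per hour: Tutoring 26 > Food Bank 22 > Park Build 21 > Blood Drive 19 > Tree Plant 15 > Library 14 > Coat Drive 10.
Tutoring takes 60 to reach its cap of 60 — 20 left.
Food Bank: +20 (room for 75) → 20. Pool exhausted.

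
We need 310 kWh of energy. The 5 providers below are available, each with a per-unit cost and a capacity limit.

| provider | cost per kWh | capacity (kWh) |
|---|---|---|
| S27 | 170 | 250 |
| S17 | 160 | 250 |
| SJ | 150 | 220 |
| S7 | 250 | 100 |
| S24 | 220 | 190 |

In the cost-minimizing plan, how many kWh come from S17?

Cheapest first:
SJ (150): use full 220 ; 90 kWh to go.
S17 (160): take the remaining 90 ; done.
S27, S24, S7: unused.

90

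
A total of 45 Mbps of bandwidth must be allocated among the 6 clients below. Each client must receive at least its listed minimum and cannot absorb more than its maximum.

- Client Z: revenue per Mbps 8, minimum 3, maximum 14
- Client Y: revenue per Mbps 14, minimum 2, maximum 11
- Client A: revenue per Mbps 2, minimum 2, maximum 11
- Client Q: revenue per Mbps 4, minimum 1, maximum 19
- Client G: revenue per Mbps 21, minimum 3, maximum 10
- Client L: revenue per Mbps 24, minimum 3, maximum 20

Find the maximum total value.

848

Meeting every minimum uses 3+2+2+1+3+3 = 14 Mbps, leaving 31.
Order the clients by revenue per Mbps: Client L 24 > Client G 21 > Client Y 14 > Client Z 8 > Client Q 4 > Client A 2.
Client L takes 17 more to reach its cap of 20 ; 14 left.
Give Client G 7 more to hit its cap of 10 ; 7 left.
Only 7 left; Client Y takes them to reach 9.
Total = 8×3 + 14×9 + 2×2 + 4×1 + 21×10 + 24×20 = 848.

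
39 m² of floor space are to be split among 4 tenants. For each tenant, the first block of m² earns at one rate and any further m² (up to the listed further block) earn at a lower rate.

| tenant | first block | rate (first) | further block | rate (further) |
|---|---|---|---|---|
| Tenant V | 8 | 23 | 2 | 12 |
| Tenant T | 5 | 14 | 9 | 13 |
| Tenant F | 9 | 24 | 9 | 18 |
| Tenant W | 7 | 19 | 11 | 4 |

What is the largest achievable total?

778

Order all 8 blocks by rate: Tenant F/T1 24 > Tenant V/T1 23 > Tenant W/T1 19 > Tenant F/T2 18 > Tenant T/T1 14 > Tenant T/T2 13 > Tenant V/T2 12 > Tenant W/T2 4.
Tenant F T1 at 24: fill all 9 → 30 left.
Tenant V/T1 (23): +8 → 22 left.
Tenant W T1 at 19: fill all 7 → 15 left.
Fill Tenant F T2 block (9 at 18) → 6 left.
Tenant T/T1 (14): +5 → 1 left.
Tenant T T2 at 13: only 1 left, fill 1.
Total = 24×9 + 23×8 + 19×7 + 18×9 + 14×5 + 13×1 = 778.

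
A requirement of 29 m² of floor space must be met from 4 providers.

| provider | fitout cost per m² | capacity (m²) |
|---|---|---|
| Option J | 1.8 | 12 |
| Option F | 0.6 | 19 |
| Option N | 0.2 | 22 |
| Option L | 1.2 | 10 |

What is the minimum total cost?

8.6

Fill from the cheapest provider first.
Take 22 from Option N at 0.2 → need 7 more.
Option F at 0.6: take 7 of its 19 → requirement met.
Option L, Option J: unused.
Cost = 22×0.2 + 7×0.6 = 8.6.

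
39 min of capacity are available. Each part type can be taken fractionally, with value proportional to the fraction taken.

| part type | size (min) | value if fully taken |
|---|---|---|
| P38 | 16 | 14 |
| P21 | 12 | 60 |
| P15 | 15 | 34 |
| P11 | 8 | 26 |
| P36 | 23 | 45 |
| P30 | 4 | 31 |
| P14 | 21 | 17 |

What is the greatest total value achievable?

Best value per unit of size first: P30 31/4≈7.75, P21 60/12≈5, P11 26/8≈3.25, P15 34/15≈2.27, P36 45/23≈1.96, P38 14/16≈0.875, P14 17/21≈0.81.
Take all of P30 (4 min, value 31) ; 35 min left.
P21: take in full, 12 min for value 60 ; 23 left.
Take all of P11 (8 min, value 26) ; 15 min left.
P15: take in full, 15 min for value 34 ; 0 left.
Total value = 151.

151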